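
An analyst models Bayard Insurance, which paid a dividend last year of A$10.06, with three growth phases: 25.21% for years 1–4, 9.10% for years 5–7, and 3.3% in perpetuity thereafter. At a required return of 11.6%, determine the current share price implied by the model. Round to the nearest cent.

A$285.16

Three-stage DDM. Project D₁…D_7; terminal Gordon value at t=7 with g = 0.033; discount at r = 0.116.
D_1 = 12.5961
D_2 = 15.7716
D_3 = 19.7476
D_4 = 24.7260
D_5 = 26.9761
D_6 = 29.4309
D_7 = 32.1091
TV_7 = 33.1687/(0.116−0.033) = 399.6230
P₀ = Σ Dₜ/(1+r)ᵗ + TV_7/(1+r)^7 = 285.1621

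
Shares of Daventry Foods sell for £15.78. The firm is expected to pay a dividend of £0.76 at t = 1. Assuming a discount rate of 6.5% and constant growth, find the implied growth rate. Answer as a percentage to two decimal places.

From P₀ = D₁/(r − g), the implied growth is g = r − D₁/P₀.
g = 0.065 − 0.76/15.78 = 0.065 − 0.04816 = 0.01684

1.68%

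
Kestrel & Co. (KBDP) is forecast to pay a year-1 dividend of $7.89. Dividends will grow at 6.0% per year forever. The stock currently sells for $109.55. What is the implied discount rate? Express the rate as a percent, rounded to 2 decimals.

Rearranging the constant-growth DDM: r = D₁/P₀ + g.
r = 7.8900 / 109.55 + 0.06 = 0.07202 + 0.06 = 0.13202

13.20%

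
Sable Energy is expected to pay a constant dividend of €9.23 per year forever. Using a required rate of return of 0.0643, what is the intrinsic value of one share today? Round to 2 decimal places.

Zero-growth DDM (perpetuity): P₀ = D/r = 9.23 / 0.0643 = 143.5459

€143.55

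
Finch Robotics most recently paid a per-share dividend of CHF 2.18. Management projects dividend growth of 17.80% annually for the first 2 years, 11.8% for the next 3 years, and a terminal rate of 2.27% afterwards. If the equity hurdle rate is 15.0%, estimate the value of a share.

Three-stage DDM. Project D₁…D_5; terminal Gordon value at t=5 with g = 0.0227; discount at r = 0.15.
D_1 = 2.5680
D_2 = 3.0252
D_3 = 3.3821
D_4 = 3.7812
D_5 = 4.2274
TV_5 = 4.3234/(0.15−0.0227) = 33.9619
P₀ = Σ Dₜ/(1+r)ᵗ + TV_5/(1+r)^5 = 27.8931

CHF 27.89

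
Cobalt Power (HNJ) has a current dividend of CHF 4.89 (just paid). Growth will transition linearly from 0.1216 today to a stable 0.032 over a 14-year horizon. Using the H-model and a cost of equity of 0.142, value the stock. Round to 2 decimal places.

H-model: P₀ = D₀[(1+g_L) + H(g_S−g_L)]/(r−g_L), with H = 14/2 = 7.
P₀ = 4.89 × [(1+0.032) + 7×(0.1216−0.032)] / (0.142−0.032)
   = 4.89 × 1.6592 / 0.11 = 73.7590

CHF 73.76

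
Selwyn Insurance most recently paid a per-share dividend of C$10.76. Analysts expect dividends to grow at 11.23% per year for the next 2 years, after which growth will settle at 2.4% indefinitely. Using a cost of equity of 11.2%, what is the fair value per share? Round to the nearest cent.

Two-stage DDM. Project D₁…D_2 at 0.1123, terminal growth 0.024, discount at r = 0.112.
D_1 = 11.9683
D_2 = 13.3124
Terminal value at t=2: TV = D_3/(r−g) = 13.6319/(0.112−0.024) = 154.9079
P₀ = 11.9683/(1+0.112)^1 + 13.3124/(1+0.112)^2 + 154.9079/(1+0.112)^2 = 146.8035

C$146.80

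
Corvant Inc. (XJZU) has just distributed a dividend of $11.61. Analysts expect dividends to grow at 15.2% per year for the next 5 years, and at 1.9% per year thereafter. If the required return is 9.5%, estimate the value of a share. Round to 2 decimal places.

$268.39

Two-stage DDM. Project D₁…D_5 at 0.152, terminal growth 0.019, discount at r = 0.095.
D_1 = 13.3747
D_2 = 15.4077
D_3 = 17.7496
D_4 = 20.4476
D_5 = 23.5556
Terminal value at t=5: TV = D_6/(r−g) = 24.0032/(0.095−0.019) = 315.8313
P₀ = 13.3747/(1+0.095)^1 + 15.4077/(1+0.095)^2 + 17.7496/(1+0.095)^3 + 20.4476/(1+0.095)^4 + 23.5556/(1+0.095)^5 + 315.8313/(1+0.095)^5 = 268.3944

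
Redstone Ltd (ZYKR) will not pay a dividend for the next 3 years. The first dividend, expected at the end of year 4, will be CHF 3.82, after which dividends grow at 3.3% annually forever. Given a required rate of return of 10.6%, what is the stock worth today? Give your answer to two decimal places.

CHF 38.68

Deferred-dividend DDM. At t=3 the remaining stream is a growing perpetuity with first payment D_4 = 3.82.
V_3 = D_4/(r−g) = 3.82/(0.106−0.033) = 52.3288
P₀ = V_3/(1+r)^3 = 52.3288/(1+0.106)^3 = 38.6790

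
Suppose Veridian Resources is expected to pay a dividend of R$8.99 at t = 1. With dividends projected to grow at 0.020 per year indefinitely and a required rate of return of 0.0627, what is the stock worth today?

R$210.54

Gordon growth model: P₀ = D₁/(r − g), with D₁ = 8.99 given directly.
P₀ = 8.9900 / (0.0627 − 0.02) = 8.9900 / 0.0427 = 210.5386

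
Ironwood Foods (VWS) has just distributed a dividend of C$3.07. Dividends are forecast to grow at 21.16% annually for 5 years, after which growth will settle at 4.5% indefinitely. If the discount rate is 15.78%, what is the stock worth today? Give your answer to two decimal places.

C$53.32

Two-stage DDM. Project D₁…D_5 at 0.2116, terminal growth 0.045, discount at r = 0.1578.
D_1 = 3.7196
D_2 = 4.5067
D_3 = 5.4603
D_4 = 6.6157
D_5 = 8.0156
Terminal value at t=5: TV = D_6/(r−g) = 8.3763/(0.1578−0.045) = 74.2578
P₀ = 3.7196/(1+0.1578)^1 + 4.5067/(1+0.1578)^2 + 5.4603/(1+0.1578)^3 + 6.6157/(1+0.1578)^4 + 8.0156/(1+0.1578)^5 + 74.2578/(1+0.1578)^5 = 53.3194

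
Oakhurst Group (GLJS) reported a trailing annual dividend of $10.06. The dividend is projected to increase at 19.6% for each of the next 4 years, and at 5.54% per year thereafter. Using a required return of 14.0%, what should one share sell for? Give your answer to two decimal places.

Two-stage DDM. Project D₁…D_4 at 0.196, terminal growth 0.0554, discount at r = 0.14.
D_1 = 12.0318
D_2 = 14.3900
D_3 = 17.2104
D_4 = 20.5837
Terminal value at t=4: TV = D_5/(r−g) = 21.7240/(0.14−0.0554) = 256.7849
P₀ = 12.0318/(1+0.14)^1 + 14.3900/(1+0.14)^2 + 17.2104/(1+0.14)^3 + 20.5837/(1+0.14)^4 + 256.7849/(1+0.14)^4 = 197.4678

$197.47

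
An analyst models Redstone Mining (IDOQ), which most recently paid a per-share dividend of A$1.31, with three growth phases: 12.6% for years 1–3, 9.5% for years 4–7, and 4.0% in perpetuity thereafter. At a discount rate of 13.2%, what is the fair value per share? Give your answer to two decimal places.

A$21.40

Three-stage DDM. Project D₁…D_7; terminal Gordon value at t=7 with g = 0.04; discount at r = 0.132.
D_1 = 1.4751
D_2 = 1.6609
D_3 = 1.8702
D_4 = 2.0479
D_5 = 2.2424
D_6 = 2.4554
D_7 = 2.6887
TV_7 = 2.7963/(0.132−0.04) = 30.3940
P₀ = Σ Dₜ/(1+r)ᵗ + TV_7/(1+r)^7 = 21.3981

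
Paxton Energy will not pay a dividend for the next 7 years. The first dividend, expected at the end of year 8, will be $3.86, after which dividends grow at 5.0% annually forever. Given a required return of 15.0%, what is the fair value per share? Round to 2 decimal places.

$14.51

Deferred-dividend DDM. At t=7 the remaining stream is a growing perpetuity with first payment D_8 = 3.86.
V_7 = D_8/(r−g) = 3.86/(0.15−0.05) = 38.6000
P₀ = V_7/(1+r)^7 = 38.6000/(1+0.15)^7 = 14.5112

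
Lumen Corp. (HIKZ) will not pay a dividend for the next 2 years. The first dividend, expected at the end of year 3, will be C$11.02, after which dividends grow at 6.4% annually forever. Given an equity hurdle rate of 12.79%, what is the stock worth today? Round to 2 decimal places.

Deferred-dividend DDM. At t=2 the remaining stream is a growing perpetuity with first payment D_3 = 11.02.
V_2 = D_3/(r−g) = 11.02/(0.1279−0.064) = 172.4570
P₀ = V_2/(1+r)^2 = 172.4570/(1+0.1279)^2 = 135.5625

C$135.56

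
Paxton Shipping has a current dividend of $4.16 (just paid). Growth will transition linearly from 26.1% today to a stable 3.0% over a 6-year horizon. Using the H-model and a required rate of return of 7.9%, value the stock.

$146.28

H-model: P₀ = D₀[(1+g_L) + H(g_S−g_L)]/(r−g_L), with H = 6/2 = 3.
P₀ = 4.16 × [(1+0.03) + 3×(0.261−0.03)] / (0.079−0.03)
   = 4.16 × 1.7230 / 0.049 = 146.2792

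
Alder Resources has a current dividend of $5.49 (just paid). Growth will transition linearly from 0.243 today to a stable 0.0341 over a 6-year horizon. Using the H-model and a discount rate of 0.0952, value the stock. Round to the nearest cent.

$149.23

H-model: P₀ = D₀[(1+g_L) + H(g_S−g_L)]/(r−g_L), with H = 6/2 = 3.
P₀ = 5.49 × [(1+0.0341) + 3×(0.243−0.0341)] / (0.0952−0.0341)
   = 5.49 × 1.6608 / 0.0611 = 149.2274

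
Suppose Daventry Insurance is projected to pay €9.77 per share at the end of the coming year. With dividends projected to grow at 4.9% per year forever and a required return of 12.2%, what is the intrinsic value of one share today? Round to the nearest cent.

Gordon growth model: P₀ = D₁/(r − g), with D₁ = 9.77 given directly.
P₀ = 9.7700 / (0.122 − 0.049) = 9.7700 / 0.073 = 133.8356

€133.84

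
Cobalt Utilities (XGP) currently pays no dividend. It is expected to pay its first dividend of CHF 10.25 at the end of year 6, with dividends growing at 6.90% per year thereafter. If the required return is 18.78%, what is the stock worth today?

Deferred-dividend DDM. At t=5 the remaining stream is a growing perpetuity with first payment D_6 = 10.25.
V_5 = D_6/(r−g) = 10.25/(0.1878−0.069) = 86.2795
P₀ = V_5/(1+r)^5 = 86.2795/(1+0.1878)^5 = 36.4914

CHF 36.49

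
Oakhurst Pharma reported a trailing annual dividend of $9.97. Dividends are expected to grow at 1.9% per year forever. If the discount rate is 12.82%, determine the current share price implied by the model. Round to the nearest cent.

$93.04

Gordon growth model: P₀ = D₁/(r − g). D₁ = 9.97 × (1 + 0.019) = 10.1594.
P₀ = 10.1594 / (0.1282 − 0.019) = 10.1594 / 0.1092 = 93.0351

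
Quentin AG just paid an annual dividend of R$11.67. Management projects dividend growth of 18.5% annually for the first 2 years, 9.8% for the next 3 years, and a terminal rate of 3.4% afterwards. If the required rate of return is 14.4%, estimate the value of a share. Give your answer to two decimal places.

R$163.30

Three-stage DDM. Project D₁…D_5; terminal Gordon value at t=5 with g = 0.034; discount at r = 0.144.
D_1 = 13.8290
D_2 = 16.3873
D_3 = 17.9933
D_4 = 19.7566
D_5 = 21.6927
TV_5 = 22.4303/(0.144−0.034) = 203.9118
P₀ = Σ Dₜ/(1+r)ᵗ + TV_5/(1+r)^5 = 163.3002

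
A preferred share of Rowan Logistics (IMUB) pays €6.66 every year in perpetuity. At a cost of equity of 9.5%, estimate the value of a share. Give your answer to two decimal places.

€70.11

Zero-growth DDM (perpetuity): P₀ = D/r = 6.66 / 0.095 = 70.1053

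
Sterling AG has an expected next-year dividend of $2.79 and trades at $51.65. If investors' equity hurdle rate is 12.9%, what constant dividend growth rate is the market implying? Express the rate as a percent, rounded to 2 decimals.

7.50%

From P₀ = D₁/(r − g), the implied growth is g = r − D₁/P₀.
g = 0.129 − 2.79/51.65 = 0.129 − 0.05402 = 0.07498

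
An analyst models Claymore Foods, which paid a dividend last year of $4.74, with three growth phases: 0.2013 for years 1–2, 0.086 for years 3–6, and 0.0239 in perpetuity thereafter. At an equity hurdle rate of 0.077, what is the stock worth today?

Three-stage DDM. Project D₁…D_6; terminal Gordon value at t=6 with g = 0.0239; discount at r = 0.077.
D_1 = 5.6942
D_2 = 6.8404
D_3 = 7.4287
D_4 = 8.0675
D_5 = 8.7613
D_6 = 9.5148
TV_6 = 9.7422/(0.077−0.0239) = 183.4694
P₀ = Σ Dₜ/(1+r)ᵗ + TV_6/(1+r)^6 = 152.8329

$152.83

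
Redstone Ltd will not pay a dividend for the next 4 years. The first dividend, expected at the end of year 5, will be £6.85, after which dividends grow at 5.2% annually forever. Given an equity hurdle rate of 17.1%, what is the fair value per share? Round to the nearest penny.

£30.61

Deferred-dividend DDM. At t=4 the remaining stream is a growing perpetuity with first payment D_5 = 6.85.
V_4 = D_5/(r−g) = 6.85/(0.171−0.052) = 57.5630
P₀ = V_4/(1+r)^4 = 57.5630/(1+0.171)^4 = 30.6137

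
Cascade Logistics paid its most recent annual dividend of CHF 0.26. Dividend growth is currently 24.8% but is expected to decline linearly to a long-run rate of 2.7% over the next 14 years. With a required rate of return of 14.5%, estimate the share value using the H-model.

CHF 5.67

H-model: P₀ = D₀[(1+g_L) + H(g_S−g_L)]/(r−g_L), with H = 14/2 = 7.
P₀ = 0.26 × [(1+0.027) + 7×(0.248−0.027)] / (0.145−0.027)
   = 0.26 × 2.5740 / 0.118 = 5.6715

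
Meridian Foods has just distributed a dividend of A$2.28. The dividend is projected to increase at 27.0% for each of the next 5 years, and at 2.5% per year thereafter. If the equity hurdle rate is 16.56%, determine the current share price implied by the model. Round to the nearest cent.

A$40.38

Two-stage DDM. Project D₁…D_5 at 0.27, terminal growth 0.025, discount at r = 0.1656.
D_1 = 2.8956
D_2 = 3.6774
D_3 = 4.6703
D_4 = 5.9313
D_5 = 7.5327
Terminal value at t=5: TV = D_6/(r−g) = 7.7211/(0.1656−0.025) = 54.9151
P₀ = 2.8956/(1+0.1656)^1 + 3.6774/(1+0.1656)^2 + 4.6703/(1+0.1656)^3 + 5.9313/(1+0.1656)^4 + 7.5327/(1+0.1656)^5 + 54.9151/(1+0.1656)^5 = 40.3782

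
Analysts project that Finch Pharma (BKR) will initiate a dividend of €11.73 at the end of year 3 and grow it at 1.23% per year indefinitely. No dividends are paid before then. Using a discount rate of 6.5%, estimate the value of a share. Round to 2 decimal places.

Deferred-dividend DDM. At t=2 the remaining stream is a growing perpetuity with first payment D_3 = 11.73.
V_2 = D_3/(r−g) = 11.73/(0.065−0.0123) = 222.5806
P₀ = V_2/(1+r)^2 = 222.5806/(1+0.065)^2 = 196.2403

€196.24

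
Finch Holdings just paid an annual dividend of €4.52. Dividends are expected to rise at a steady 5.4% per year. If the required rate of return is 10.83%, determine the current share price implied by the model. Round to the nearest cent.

€87.74

Gordon growth model: P₀ = D₁/(r − g). D₁ = 4.52 × (1 + 0.054) = 4.7641.
P₀ = 4.7641 / (0.1083 − 0.054) = 4.7641 / 0.0543 = 87.7363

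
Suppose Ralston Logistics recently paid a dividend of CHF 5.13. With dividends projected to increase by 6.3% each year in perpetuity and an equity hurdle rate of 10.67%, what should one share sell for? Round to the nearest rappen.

CHF 124.79

Gordon growth model: P₀ = D₁/(r − g). D₁ = 5.13 × (1 + 0.063) = 5.4532.
P₀ = 5.4532 / (0.1067 − 0.063) = 5.4532 / 0.0437 = 124.7870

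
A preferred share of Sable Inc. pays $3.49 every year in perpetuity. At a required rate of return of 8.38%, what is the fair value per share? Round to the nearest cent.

$41.65

Zero-growth DDM (perpetuity): P₀ = D/r = 3.49 / 0.0838 = 41.6468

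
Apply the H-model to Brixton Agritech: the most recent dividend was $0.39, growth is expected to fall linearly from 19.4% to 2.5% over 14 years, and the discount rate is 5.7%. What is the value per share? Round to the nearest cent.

H-model: P₀ = D₀[(1+g_L) + H(g_S−g_L)]/(r−g_L), with H = 14/2 = 7.
P₀ = 0.39 × [(1+0.025) + 7×(0.194−0.025)] / (0.057−0.025)
   = 0.39 × 2.2080 / 0.032 = 26.9100

$26.91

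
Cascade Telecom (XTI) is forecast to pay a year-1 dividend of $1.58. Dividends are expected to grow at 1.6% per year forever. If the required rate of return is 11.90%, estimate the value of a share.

Gordon growth model: P₀ = D₁/(r − g), with D₁ = 1.58 given directly.
P₀ = 1.5800 / (0.119 − 0.016) = 1.5800 / 0.103 = 15.3398

$15.34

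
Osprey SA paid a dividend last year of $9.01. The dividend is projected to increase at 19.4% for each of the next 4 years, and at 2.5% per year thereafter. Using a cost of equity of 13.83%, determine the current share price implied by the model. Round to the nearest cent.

Two-stage DDM. Project D₁…D_4 at 0.194, terminal growth 0.025, discount at r = 0.1383.
D_1 = 10.7579
D_2 = 12.8450
D_3 = 15.3369
D_4 = 18.3123
Terminal value at t=4: TV = D_5/(r−g) = 18.7701/(0.1383−0.025) = 165.6670
P₀ = 10.7579/(1+0.1383)^1 + 12.8450/(1+0.1383)^2 + 15.3369/(1+0.1383)^3 + 18.3123/(1+0.1383)^4 + 165.6670/(1+0.1383)^4 = 139.3453

$139.35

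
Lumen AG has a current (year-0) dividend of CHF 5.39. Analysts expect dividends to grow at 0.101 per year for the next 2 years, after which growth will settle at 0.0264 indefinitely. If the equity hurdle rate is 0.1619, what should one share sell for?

CHF 46.61

Two-stage DDM. Project D₁…D_2 at 0.101, terminal growth 0.0264, discount at r = 0.1619.
D_1 = 5.9344
D_2 = 6.5338
Terminal value at t=2: TV = D_3/(r−g) = 6.7063/(0.1619−0.0264) = 49.4927
P₀ = 5.9344/(1+0.1619)^1 + 6.5338/(1+0.1619)^2 + 49.4927/(1+0.1619)^2 = 46.6082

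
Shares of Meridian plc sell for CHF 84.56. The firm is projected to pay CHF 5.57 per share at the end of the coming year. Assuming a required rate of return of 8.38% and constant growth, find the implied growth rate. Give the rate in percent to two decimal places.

1.79%

From P₀ = D₁/(r − g), the implied growth is g = r − D₁/P₀.
g = 0.0838 − 5.57/84.56 = 0.0838 − 0.06587 = 0.01793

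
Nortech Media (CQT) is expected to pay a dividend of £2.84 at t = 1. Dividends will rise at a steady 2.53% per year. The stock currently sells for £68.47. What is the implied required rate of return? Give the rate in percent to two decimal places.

6.68%

Rearranging the constant-growth DDM: r = D₁/P₀ + g.
r = 2.8400 / 68.47 + 0.0253 = 0.04148 + 0.0253 = 0.06678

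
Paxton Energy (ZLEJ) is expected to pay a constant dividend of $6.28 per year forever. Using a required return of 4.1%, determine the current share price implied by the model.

$153.17

Zero-growth DDM (perpetuity): P₀ = D/r = 6.28 / 0.041 = 153.1707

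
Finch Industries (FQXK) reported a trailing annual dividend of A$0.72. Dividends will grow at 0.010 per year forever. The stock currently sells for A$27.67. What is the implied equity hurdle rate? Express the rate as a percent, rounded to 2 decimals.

3.63%

Rearranging the constant-growth DDM: r = D₁/P₀ + g.
D₁ = 0.72 × (1 + 0.01) = 0.7272.
r = 0.7272 / 27.67 + 0.01 = 0.02628 + 0.01 = 0.03628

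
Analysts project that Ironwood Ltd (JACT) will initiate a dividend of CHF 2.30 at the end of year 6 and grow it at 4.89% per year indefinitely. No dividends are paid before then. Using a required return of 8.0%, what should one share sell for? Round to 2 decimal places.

Deferred-dividend DDM. At t=5 the remaining stream is a growing perpetuity with first payment D_6 = 2.30.
V_5 = D_6/(r−g) = 2.30/(0.08−0.0489) = 73.9550
P₀ = V_5/(1+r)^5 = 73.9550/(1+0.08)^5 = 50.3325

CHF 50.33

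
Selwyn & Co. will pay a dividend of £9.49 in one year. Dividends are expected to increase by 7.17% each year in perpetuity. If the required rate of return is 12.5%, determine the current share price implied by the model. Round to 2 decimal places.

£178.05

Gordon growth model: P₀ = D₁/(r − g), with D₁ = 9.49 given directly.
P₀ = 9.4900 / (0.125 − 0.0717) = 9.4900 / 0.0533 = 178.0488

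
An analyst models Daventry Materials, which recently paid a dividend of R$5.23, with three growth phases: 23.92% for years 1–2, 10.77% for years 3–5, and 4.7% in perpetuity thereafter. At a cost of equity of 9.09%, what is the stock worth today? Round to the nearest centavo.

Three-stage DDM. Project D₁…D_5; terminal Gordon value at t=5 with g = 0.047; discount at r = 0.0909.
D_1 = 6.4810
D_2 = 8.0313
D_3 = 8.8962
D_4 = 9.8544
D_5 = 10.9157
TV_5 = 11.4287/(0.0909−0.047) = 260.3353
P₀ = Σ Dₜ/(1+r)ᵗ + TV_5/(1+r)^5 = 202.0687

R$202.07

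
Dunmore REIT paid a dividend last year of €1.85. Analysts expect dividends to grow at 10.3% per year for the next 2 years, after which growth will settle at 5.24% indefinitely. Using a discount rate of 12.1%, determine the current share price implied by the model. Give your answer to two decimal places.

€31.09

Two-stage DDM. Project D₁…D_2 at 0.103, terminal growth 0.0524, discount at r = 0.121.
D_1 = 2.0406
D_2 = 2.2507
Terminal value at t=2: TV = D_3/(r−g) = 2.3687/(0.121−0.0524) = 34.5286
P₀ = 2.0406/(1+0.121)^1 + 2.2507/(1+0.121)^2 + 34.5286/(1+0.121)^2 = 31.0883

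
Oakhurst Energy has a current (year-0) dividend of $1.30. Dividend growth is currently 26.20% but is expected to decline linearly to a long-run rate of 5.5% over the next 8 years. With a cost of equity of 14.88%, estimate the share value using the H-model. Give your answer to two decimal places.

H-model: P₀ = D₀[(1+g_L) + H(g_S−g_L)]/(r−g_L), with H = 8/2 = 4.
P₀ = 1.30 × [(1+0.055) + 4×(0.262−0.055)] / (0.1488−0.055)
   = 1.30 × 1.8830 / 0.0938 = 26.0970

$26.10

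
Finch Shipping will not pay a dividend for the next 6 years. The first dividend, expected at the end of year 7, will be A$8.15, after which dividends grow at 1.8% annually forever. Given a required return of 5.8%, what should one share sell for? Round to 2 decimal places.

A$145.27

Deferred-dividend DDM. At t=6 the remaining stream is a growing perpetuity with first payment D_7 = 8.15.
V_6 = D_7/(r−g) = 8.15/(0.058−0.018) = 203.7500
P₀ = V_6/(1+r)^6 = 203.7500/(1+0.058)^6 = 145.2726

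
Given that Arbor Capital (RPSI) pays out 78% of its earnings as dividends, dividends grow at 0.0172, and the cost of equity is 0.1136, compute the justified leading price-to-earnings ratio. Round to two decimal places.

Justified leading P/E = b/(r−g) = 0.78/(0.1136−0.0172) = 8.0913

8.09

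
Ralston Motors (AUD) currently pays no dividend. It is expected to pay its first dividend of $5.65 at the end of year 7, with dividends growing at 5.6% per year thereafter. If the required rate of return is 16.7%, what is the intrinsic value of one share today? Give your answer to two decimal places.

Deferred-dividend DDM. At t=6 the remaining stream is a growing perpetuity with first payment D_7 = 5.65.
V_6 = D_7/(r−g) = 5.65/(0.167−0.056) = 50.9009
P₀ = V_6/(1+r)^6 = 50.9009/(1+0.167)^6 = 20.1512

$20.15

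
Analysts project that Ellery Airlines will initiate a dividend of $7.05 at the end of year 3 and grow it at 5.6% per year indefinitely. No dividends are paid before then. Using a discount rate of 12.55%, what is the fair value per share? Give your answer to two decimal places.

$80.08

Deferred-dividend DDM. At t=2 the remaining stream is a growing perpetuity with first payment D_3 = 7.05.
V_2 = D_3/(r−g) = 7.05/(0.1255−0.056) = 101.4388
P₀ = V_2/(1+r)^2 = 101.4388/(1+0.1255)^2 = 80.0780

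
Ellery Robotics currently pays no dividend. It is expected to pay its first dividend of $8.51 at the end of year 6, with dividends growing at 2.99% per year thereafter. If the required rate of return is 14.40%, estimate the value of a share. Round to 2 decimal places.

$38.06

Deferred-dividend DDM. At t=5 the remaining stream is a growing perpetuity with first payment D_6 = 8.51.
V_5 = D_6/(r−g) = 8.51/(0.144−0.0299) = 74.5837
P₀ = V_5/(1+r)^5 = 74.5837/(1+0.144)^5 = 38.0639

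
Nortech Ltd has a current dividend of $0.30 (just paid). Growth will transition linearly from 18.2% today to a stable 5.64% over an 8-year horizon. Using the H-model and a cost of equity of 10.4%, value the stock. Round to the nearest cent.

$9.82

H-model: P₀ = D₀[(1+g_L) + H(g_S−g_L)]/(r−g_L), with H = 8/2 = 4.
P₀ = 0.30 × [(1+0.0564) + 4×(0.182−0.0564)] / (0.104−0.0564)
   = 0.30 × 1.5588 / 0.0476 = 9.8244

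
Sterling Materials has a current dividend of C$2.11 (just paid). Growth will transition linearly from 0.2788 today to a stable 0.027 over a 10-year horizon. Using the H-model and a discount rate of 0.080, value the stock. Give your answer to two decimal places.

C$91.01

H-model: P₀ = D₀[(1+g_L) + H(g_S−g_L)]/(r−g_L), with H = 10/2 = 5.
P₀ = 2.11 × [(1+0.027) + 5×(0.2788−0.027)] / (0.08−0.027)
   = 2.11 × 2.2860 / 0.053 = 91.0087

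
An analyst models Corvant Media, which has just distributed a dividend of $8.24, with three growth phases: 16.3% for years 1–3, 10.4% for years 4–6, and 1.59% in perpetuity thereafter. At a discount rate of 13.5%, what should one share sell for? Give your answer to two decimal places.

$120.72

Three-stage DDM. Project D₁…D_6; terminal Gordon value at t=6 with g = 0.0159; discount at r = 0.135.
D_1 = 9.5831
D_2 = 11.1452
D_3 = 12.9618
D_4 = 14.3099
D_5 = 15.7981
D_6 = 17.4411
TV_6 = 17.7184/(0.135−0.0159) = 148.7691
P₀ = Σ Dₜ/(1+r)ᵗ + TV_6/(1+r)^6 = 120.7169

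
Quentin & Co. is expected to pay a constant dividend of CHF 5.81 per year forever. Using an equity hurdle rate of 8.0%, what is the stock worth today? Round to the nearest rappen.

Zero-growth DDM (perpetuity): P₀ = D/r = 5.81 / 0.08 = 72.6250

CHF 72.62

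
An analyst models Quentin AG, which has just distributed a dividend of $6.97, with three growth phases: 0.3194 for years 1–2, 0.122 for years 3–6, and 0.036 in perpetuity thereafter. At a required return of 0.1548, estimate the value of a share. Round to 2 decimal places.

Three-stage DDM. Project D₁…D_6; terminal Gordon value at t=6 with g = 0.036; discount at r = 0.1548.
D_1 = 9.1962
D_2 = 12.1335
D_3 = 13.6138
D_4 = 15.2747
D_5 = 17.1382
D_6 = 19.2290
TV_6 = 19.9213/(0.1548−0.036) = 167.6874
P₀ = Σ Dₜ/(1+r)ᵗ + TV_6/(1+r)^6 = 121.6509

$121.65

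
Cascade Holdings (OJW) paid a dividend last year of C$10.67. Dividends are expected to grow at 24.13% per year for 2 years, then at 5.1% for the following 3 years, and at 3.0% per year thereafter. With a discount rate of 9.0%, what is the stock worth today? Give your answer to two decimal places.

C$277.55

Three-stage DDM. Project D₁…D_5; terminal Gordon value at t=5 with g = 0.03; discount at r = 0.09.
D_1 = 13.2447
D_2 = 16.4406
D_3 = 17.2791
D_4 = 18.1603
D_5 = 19.0865
TV_5 = 19.6591/(0.09−0.03) = 327.6514
P₀ = Σ Dₜ/(1+r)ᵗ + TV_5/(1+r)^5 = 277.5525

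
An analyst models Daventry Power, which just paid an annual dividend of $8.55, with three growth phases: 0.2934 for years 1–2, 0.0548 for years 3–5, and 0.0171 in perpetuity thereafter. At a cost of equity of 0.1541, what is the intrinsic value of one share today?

Three-stage DDM. Project D₁…D_5; terminal Gordon value at t=5 with g = 0.0171; discount at r = 0.1541.
D_1 = 11.0586
D_2 = 14.3032
D_3 = 15.0870
D_4 = 15.9137
D_5 = 16.7858
TV_5 = 17.0728/(0.1541−0.0171) = 124.6193
P₀ = Σ Dₜ/(1+r)ᵗ + TV_5/(1+r)^5 = 108.1686

$108.17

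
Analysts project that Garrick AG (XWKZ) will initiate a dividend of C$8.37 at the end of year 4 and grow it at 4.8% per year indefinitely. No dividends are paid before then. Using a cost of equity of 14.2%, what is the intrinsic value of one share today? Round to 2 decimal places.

C$59.79

Deferred-dividend DDM. At t=3 the remaining stream is a growing perpetuity with first payment D_4 = 8.37.
V_3 = D_4/(r−g) = 8.37/(0.142−0.048) = 89.0426
P₀ = V_3/(1+r)^3 = 89.0426/(1+0.142)^3 = 59.7860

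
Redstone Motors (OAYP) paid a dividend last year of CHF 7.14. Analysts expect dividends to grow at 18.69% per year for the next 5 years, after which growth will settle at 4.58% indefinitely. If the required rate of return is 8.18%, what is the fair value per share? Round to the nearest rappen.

CHF 377.30

Two-stage DDM. Project D₁…D_5 at 0.1869, terminal growth 0.0458, discount at r = 0.0818.
D_1 = 8.4745
D_2 = 10.0583
D_3 = 11.9382
D_4 = 14.1695
D_5 = 16.8178
Terminal value at t=5: TV = D_6/(r−g) = 17.5880/(0.0818−0.0458) = 488.5567
P₀ = 8.4745/(1+0.0818)^1 + 10.0583/(1+0.0818)^2 + 11.9382/(1+0.0818)^3 + 14.1695/(1+0.0818)^4 + 16.8178/(1+0.0818)^5 + 488.5567/(1+0.0818)^5 = 377.3014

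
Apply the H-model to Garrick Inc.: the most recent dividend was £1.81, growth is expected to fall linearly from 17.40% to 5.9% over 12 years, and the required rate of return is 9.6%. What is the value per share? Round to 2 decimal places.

H-model: P₀ = D₀[(1+g_L) + H(g_S−g_L)]/(r−g_L), with H = 12/2 = 6.
P₀ = 1.81 × [(1+0.059) + 6×(0.174−0.059)] / (0.096−0.059)
   = 1.81 × 1.7490 / 0.037 = 85.5592

£85.56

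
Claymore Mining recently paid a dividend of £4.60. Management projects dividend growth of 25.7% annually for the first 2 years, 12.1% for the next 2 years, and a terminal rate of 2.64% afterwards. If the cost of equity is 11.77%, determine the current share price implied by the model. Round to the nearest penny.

£88.47

Three-stage DDM. Project D₁…D_4; terminal Gordon value at t=4 with g = 0.0264; discount at r = 0.1177.
D_1 = 5.7822
D_2 = 7.2682
D_3 = 8.1477
D_4 = 9.1336
TV_4 = 9.3747/(0.1177−0.0264) = 102.6799
P₀ = Σ Dₜ/(1+r)ᵗ + TV_4/(1+r)^4 = 88.4728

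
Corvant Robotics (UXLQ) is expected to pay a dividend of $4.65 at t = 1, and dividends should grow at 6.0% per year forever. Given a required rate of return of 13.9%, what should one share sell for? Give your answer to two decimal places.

Gordon growth model: P₀ = D₁/(r − g), with D₁ = 4.65 given directly.
P₀ = 4.6500 / (0.139 − 0.06) = 4.6500 / 0.079 = 58.8608

$58.86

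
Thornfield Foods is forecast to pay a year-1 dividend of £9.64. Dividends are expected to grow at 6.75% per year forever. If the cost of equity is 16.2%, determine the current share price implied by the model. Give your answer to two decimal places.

Gordon growth model: P₀ = D₁/(r − g), with D₁ = 9.64 given directly.
P₀ = 9.6400 / (0.162 − 0.0675) = 9.6400 / 0.0945 = 102.0106

£102.01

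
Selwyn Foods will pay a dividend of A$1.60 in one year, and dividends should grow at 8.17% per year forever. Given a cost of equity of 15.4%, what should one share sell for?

Gordon growth model: P₀ = D₁/(r − g), with D₁ = 1.60 given directly.
P₀ = 1.6000 / (0.154 − 0.0817) = 1.6000 / 0.0723 = 22.1300

A$22.13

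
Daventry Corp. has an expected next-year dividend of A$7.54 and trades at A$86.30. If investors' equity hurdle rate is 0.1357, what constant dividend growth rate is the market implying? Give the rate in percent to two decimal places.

4.83%

From P₀ = D₁/(r − g), the implied growth is g = r − D₁/P₀.
g = 0.1357 − 7.54/86.30 = 0.1357 − 0.08737 = 0.04833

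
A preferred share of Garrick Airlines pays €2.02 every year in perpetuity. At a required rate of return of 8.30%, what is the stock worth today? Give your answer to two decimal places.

Zero-growth DDM (perpetuity): P₀ = D/r = 2.02 / 0.083 = 24.3373

€24.34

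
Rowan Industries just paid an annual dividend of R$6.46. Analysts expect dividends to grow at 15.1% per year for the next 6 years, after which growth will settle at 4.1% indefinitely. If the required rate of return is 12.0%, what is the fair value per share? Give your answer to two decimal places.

R$142.97

Two-stage DDM. Project D₁…D_6 at 0.151, terminal growth 0.041, discount at r = 0.12.
D_1 = 7.4355
D_2 = 8.5582
D_3 = 9.8505
D_4 = 11.3379
D_5 = 13.0500
D_6 = 15.0205
Terminal value at t=6: TV = D_7/(r−g) = 15.6363/(0.12−0.041) = 197.9284
P₀ = 7.4355/(1+0.12)^1 + 8.5582/(1+0.12)^2 + 9.8505/(1+0.12)^3 + 11.3379/(1+0.12)^4 + 13.0500/(1+0.12)^5 + 15.0205/(1+0.12)^6 + 197.9284/(1+0.12)^6 = 142.9696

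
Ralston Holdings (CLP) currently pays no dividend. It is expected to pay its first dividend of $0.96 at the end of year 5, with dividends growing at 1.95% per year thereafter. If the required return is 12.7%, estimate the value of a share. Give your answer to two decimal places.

$5.54

Deferred-dividend DDM. At t=4 the remaining stream is a growing perpetuity with first payment D_5 = 0.96.
V_4 = D_5/(r−g) = 0.96/(0.127−0.0195) = 8.9302
P₀ = V_4/(1+r)^4 = 8.9302/(1+0.127)^4 = 5.5356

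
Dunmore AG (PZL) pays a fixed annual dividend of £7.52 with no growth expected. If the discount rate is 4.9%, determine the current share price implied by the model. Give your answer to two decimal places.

£153.47

Zero-growth DDM (perpetuity): P₀ = D/r = 7.52 / 0.049 = 153.4694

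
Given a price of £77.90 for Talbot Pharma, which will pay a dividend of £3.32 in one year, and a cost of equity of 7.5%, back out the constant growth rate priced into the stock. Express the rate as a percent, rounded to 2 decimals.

3.24%

From P₀ = D₁/(r − g), the implied growth is g = r − D₁/P₀.
g = 0.075 − 3.32/77.90 = 0.075 − 0.04262 = 0.03238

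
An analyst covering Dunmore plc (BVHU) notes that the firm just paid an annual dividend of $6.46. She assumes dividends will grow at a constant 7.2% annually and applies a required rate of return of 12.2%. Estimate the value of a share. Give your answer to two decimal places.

Gordon growth model: P₀ = D₁/(r − g). D₁ = 6.46 × (1 + 0.072) = 6.9251.
P₀ = 6.9251 / (0.122 − 0.072) = 6.9251 / 0.05 = 138.5024

$138.50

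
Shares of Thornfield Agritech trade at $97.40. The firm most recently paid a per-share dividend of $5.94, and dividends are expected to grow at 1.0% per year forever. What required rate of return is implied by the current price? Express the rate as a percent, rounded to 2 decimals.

Rearranging the constant-growth DDM: r = D₁/P₀ + g.
D₁ = 5.94 × (1 + 0.01) = 5.9994.
r = 5.9994 / 97.40 + 0.01 = 0.06160 + 0.01 = 0.07160

7.16%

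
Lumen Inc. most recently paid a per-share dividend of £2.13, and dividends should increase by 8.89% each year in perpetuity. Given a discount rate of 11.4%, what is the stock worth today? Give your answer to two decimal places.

Gordon growth model: P₀ = D₁/(r − g). D₁ = 2.13 × (1 + 0.0889) = 2.3194.
P₀ = 2.3194 / (0.114 − 0.0889) = 2.3194 / 0.0251 = 92.4047

£92.40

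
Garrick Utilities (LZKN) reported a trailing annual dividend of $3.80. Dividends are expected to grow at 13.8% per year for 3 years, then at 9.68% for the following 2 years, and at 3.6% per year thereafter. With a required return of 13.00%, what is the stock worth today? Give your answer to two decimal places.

$59.29

Three-stage DDM. Project D₁…D_5; terminal Gordon value at t=5 with g = 0.036; discount at r = 0.13.
D_1 = 4.3244
D_2 = 4.9212
D_3 = 5.6003
D_4 = 6.1424
D_5 = 6.7370
TV_5 = 6.9795/(0.13−0.036) = 74.2501
P₀ = Σ Dₜ/(1+r)ᵗ + TV_5/(1+r)^5 = 59.2860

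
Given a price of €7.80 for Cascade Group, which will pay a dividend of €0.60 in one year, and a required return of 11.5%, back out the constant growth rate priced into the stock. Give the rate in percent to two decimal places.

From P₀ = D₁/(r − g), the implied growth is g = r − D₁/P₀.
g = 0.115 − 0.60/7.80 = 0.115 − 0.07692 = 0.03808

3.81%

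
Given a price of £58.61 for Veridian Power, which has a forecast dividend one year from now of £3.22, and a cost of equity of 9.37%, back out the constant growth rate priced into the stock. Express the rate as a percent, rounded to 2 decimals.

3.88%

From P₀ = D₁/(r − g), the implied growth is g = r − D₁/P₀.
g = 0.0937 − 3.22/58.61 = 0.0937 − 0.05494 = 0.03876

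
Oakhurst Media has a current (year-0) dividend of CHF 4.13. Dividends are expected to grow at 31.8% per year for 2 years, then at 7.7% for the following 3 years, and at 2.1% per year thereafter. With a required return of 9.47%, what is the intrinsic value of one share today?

CHF 107.32

Three-stage DDM. Project D₁…D_5; terminal Gordon value at t=5 with g = 0.021; discount at r = 0.0947.
D_1 = 5.4433
D_2 = 7.1743
D_3 = 7.7267
D_4 = 8.3217
D_5 = 8.9625
TV_5 = 9.1507/(0.0947−0.021) = 124.1613
P₀ = Σ Dₜ/(1+r)ᵗ + TV_5/(1+r)^5 = 107.3237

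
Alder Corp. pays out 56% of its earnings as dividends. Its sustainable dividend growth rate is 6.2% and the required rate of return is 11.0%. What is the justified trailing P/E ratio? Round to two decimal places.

Justified trailing P/E = b(1+g)/(r−g) = 0.56×(1+0.062)/(0.11−0.062) = 12.3900

12.39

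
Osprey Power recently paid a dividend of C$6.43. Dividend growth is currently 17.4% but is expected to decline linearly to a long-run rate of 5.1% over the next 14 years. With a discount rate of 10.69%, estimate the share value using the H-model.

H-model: P₀ = D₀[(1+g_L) + H(g_S−g_L)]/(r−g_L), with H = 14/2 = 7.
P₀ = 6.43 × [(1+0.051) + 7×(0.174−0.051)] / (0.1069−0.051)
   = 6.43 × 1.9120 / 0.0559 = 219.9313

C$219.93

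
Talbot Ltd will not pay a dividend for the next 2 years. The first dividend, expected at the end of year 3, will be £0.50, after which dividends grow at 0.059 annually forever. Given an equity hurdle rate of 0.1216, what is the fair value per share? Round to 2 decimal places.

£6.35

Deferred-dividend DDM. At t=2 the remaining stream is a growing perpetuity with first payment D_3 = 0.50.
V_2 = D_3/(r−g) = 0.50/(0.1216−0.059) = 7.9872
P₀ = V_2/(1+r)^2 = 7.9872/(1+0.1216)^2 = 6.3492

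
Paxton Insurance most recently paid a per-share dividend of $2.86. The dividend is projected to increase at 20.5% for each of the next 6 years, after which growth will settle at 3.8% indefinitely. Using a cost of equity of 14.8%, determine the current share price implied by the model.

$56.50

Two-stage DDM. Project D₁…D_6 at 0.205, terminal growth 0.038, discount at r = 0.148.
D_1 = 3.4463
D_2 = 4.1528
D_3 = 5.0041
D_4 = 6.0300
D_5 = 7.2661
D_6 = 8.7556
Terminal value at t=6: TV = D_7/(r−g) = 9.0884/(0.148−0.038) = 82.6215
P₀ = 3.4463/(1+0.148)^1 + 4.1528/(1+0.148)^2 + 5.0041/(1+0.148)^3 + 6.0300/(1+0.148)^4 + 7.2661/(1+0.148)^5 + 8.7556/(1+0.148)^6 + 82.6215/(1+0.148)^6 = 56.4960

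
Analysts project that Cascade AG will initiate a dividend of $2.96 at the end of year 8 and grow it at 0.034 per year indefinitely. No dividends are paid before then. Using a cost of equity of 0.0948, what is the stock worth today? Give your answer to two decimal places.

$25.83

Deferred-dividend DDM. At t=7 the remaining stream is a growing perpetuity with first payment D_8 = 2.96.
V_7 = D_8/(r−g) = 2.96/(0.0948−0.034) = 48.6842
P₀ = V_7/(1+r)^7 = 48.6842/(1+0.0948)^7 = 25.8253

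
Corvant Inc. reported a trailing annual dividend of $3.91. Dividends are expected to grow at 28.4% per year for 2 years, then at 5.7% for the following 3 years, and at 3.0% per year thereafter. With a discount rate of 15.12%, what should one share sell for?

$53.55

Three-stage DDM. Project D₁…D_5; terminal Gordon value at t=5 with g = 0.03; discount at r = 0.1512.
D_1 = 5.0204
D_2 = 6.4462
D_3 = 6.8137
D_4 = 7.2021
D_5 = 7.6126
TV_5 = 7.8410/(0.1512−0.03) = 64.6944
P₀ = Σ Dₜ/(1+r)ᵗ + TV_5/(1+r)^5 = 53.5543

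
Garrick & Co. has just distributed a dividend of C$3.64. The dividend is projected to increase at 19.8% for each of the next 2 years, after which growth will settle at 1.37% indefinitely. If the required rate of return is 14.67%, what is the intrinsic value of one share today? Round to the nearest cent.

Two-stage DDM. Project D₁…D_2 at 0.198, terminal growth 0.0137, discount at r = 0.1467.
D_1 = 4.3607
D_2 = 5.2241
Terminal value at t=2: TV = D_3/(r−g) = 5.2957/(0.1467−0.0137) = 39.8174
P₀ = 4.3607/(1+0.1467)^1 + 5.2241/(1+0.1467)^2 + 39.8174/(1+0.1467)^2 = 38.0570

C$38.06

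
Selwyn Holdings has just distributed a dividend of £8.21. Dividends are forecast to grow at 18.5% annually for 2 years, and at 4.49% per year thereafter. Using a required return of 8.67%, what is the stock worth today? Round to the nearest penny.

£262.75

Two-stage DDM. Project D₁…D_2 at 0.185, terminal growth 0.0449, discount at r = 0.0867.
D_1 = 9.7289
D_2 = 11.5287
Terminal value at t=2: TV = D_3/(r−g) = 12.0463/(0.0867−0.0449) = 288.1896
P₀ = 9.7289/(1+0.0867)^1 + 11.5287/(1+0.0867)^2 + 288.1896/(1+0.0867)^2 = 262.7540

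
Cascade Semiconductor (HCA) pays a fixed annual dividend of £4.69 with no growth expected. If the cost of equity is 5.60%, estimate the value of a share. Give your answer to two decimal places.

£83.75

Zero-growth DDM (perpetuity): P₀ = D/r = 4.69 / 0.056 = 83.7500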